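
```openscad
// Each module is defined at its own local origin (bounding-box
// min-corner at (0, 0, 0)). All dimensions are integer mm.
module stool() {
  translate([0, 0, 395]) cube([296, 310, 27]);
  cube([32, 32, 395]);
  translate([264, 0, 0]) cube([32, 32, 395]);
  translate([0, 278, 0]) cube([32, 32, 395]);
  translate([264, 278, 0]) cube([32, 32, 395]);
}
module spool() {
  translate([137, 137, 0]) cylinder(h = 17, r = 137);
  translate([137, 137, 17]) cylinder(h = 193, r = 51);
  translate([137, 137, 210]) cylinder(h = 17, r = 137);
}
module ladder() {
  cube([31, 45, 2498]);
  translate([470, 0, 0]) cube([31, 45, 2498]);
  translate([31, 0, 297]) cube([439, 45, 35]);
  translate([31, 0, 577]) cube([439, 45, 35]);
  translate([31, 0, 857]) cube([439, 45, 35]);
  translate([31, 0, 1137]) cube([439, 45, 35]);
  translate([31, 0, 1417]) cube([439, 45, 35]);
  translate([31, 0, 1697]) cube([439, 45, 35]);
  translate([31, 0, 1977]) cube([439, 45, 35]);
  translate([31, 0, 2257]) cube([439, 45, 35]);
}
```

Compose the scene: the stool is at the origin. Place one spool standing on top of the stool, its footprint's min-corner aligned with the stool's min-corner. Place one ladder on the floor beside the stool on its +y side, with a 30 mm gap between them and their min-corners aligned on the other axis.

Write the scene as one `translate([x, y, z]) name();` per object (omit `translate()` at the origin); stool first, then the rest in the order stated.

stool();
translate([0, 0, 422]) spool();
translate([0, 340, 0]) ladder();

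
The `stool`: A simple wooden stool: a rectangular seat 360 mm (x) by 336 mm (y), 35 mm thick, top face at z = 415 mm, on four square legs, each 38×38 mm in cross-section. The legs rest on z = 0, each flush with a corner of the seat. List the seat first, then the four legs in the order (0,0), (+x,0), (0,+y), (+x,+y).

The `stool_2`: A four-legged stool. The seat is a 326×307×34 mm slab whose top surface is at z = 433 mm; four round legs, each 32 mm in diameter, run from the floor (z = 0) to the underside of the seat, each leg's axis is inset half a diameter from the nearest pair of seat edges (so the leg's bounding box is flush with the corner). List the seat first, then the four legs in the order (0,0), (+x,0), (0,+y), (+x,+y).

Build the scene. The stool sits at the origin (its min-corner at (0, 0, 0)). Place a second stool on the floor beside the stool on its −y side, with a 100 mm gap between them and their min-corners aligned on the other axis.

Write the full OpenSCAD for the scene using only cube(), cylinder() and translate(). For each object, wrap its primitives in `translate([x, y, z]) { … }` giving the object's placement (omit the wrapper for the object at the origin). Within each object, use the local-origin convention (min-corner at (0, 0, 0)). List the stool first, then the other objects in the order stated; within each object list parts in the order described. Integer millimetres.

translate([0, 0, 380]) cube([360, 336, 35]);
cube([38, 38, 380]);
translate([322, 0, 0]) cube([38, 38, 380]);
translate([0, 298, 0]) cube([38, 38, 380]);
translate([322, 298, 0]) cube([38, 38, 380]);
translate([0, -407, 0]) {
  translate([0, 0, 399]) cube([326, 307, 34]);
  translate([16, 16, 0]) cylinder(h = 399, r = 16);
  translate([310, 16, 0]) cylinder(h = 399, r = 16);
  translate([16, 291, 0]) cylinder(h = 399, r = 16);
  translate([310, 291, 0]) cylinder(h = 399, r = 16);
}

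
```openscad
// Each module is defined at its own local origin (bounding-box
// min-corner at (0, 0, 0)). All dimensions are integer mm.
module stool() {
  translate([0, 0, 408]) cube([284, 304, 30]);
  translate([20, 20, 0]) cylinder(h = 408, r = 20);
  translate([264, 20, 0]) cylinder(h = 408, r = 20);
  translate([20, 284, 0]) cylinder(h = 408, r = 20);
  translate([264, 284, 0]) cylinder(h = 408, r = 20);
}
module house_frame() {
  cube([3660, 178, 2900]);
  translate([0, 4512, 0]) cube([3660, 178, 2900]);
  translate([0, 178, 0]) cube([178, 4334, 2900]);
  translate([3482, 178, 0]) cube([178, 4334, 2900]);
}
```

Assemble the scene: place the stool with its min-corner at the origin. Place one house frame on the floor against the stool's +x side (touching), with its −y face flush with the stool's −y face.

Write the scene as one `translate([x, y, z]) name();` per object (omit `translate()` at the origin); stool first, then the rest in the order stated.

stool();
translate([284, 0, 0]) house_frame();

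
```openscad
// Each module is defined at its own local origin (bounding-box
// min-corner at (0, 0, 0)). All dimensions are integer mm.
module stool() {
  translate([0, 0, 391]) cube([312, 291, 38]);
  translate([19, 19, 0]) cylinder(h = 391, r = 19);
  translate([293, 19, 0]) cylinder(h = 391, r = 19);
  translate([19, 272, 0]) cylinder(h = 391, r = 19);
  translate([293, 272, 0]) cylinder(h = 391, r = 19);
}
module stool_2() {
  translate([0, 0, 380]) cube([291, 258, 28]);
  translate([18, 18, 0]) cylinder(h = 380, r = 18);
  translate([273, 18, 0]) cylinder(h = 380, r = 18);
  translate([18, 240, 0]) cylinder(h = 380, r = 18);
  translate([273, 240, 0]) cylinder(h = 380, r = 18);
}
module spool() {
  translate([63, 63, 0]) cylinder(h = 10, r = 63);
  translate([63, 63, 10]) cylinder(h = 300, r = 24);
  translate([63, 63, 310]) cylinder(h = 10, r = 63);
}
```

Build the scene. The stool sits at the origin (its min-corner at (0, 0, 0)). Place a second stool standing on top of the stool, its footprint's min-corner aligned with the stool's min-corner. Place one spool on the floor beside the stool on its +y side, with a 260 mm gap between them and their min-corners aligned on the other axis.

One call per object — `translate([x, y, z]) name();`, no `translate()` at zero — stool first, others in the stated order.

stool();
translate([0, 0, 429]) stool_2();
translate([0, 551, 0]) spool();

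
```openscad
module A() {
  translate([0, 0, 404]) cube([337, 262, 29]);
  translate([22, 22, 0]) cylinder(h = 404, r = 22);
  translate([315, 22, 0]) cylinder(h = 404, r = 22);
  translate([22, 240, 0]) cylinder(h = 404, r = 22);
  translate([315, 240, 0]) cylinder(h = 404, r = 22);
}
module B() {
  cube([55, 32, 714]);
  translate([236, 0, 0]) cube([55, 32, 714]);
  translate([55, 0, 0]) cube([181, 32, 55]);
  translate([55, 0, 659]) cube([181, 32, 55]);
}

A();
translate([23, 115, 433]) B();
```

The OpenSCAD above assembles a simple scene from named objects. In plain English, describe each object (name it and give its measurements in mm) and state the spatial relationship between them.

A is a four-legged stool. The seat is a 337×262×29 mm slab whose top surface is at z = 433 mm; four round legs, each 44 mm in diameter, run from the floor (z = 0) to the underside of the seat, each leg's axis is inset half a diameter from the nearest pair of seat edges (so the leg's bounding box is flush with the corner).

B is a rectangular picture frame lying in the x–z plane (depth along y). The opening is 181 mm wide (x) by 604 mm tall (z), surrounded by a border 55 mm wide on all four sides. The frame is 32 mm deep and is made of two full-height vertical stiles with two horizontal rails fitted between them.

The picture frame is on top of the stool, centred.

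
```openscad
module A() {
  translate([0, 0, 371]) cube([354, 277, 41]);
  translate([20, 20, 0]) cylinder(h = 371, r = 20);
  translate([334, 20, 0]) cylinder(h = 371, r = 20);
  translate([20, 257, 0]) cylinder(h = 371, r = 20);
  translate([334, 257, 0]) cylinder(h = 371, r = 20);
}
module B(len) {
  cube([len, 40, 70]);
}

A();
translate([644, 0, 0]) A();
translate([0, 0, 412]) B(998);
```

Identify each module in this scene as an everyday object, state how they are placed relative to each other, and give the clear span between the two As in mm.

A is a stool. B is a beam. A beam spans the tops of two stools. The clear span between the two stools is 290 mm.

Second stool starts at x = 644; first ends at x = 354; clear span = 644 − 354 = 290 mm.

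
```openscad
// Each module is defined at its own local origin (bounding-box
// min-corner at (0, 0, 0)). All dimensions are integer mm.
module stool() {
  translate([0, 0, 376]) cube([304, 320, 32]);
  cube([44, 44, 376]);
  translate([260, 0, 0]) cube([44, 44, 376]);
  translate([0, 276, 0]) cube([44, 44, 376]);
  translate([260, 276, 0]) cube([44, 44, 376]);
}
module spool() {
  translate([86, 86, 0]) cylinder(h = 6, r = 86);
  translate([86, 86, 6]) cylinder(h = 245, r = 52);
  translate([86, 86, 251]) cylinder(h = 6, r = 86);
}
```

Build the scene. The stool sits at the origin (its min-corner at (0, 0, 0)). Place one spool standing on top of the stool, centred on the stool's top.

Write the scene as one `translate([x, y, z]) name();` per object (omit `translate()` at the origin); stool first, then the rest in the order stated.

stool();
translate([66, 74, 408]) spool();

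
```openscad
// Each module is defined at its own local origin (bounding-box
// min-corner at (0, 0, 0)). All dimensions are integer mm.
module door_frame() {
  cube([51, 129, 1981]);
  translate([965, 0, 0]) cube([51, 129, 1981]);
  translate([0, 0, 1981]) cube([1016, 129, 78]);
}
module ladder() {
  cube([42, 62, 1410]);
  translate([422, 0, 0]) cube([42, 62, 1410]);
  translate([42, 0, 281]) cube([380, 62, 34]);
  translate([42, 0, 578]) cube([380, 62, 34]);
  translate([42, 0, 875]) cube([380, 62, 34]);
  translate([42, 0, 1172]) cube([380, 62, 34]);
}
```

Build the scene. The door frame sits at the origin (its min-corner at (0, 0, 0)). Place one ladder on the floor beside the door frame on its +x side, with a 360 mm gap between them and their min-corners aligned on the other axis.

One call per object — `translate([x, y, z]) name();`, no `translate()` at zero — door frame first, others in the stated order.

door_frame();
translate([1376, 0, 0]) ladder();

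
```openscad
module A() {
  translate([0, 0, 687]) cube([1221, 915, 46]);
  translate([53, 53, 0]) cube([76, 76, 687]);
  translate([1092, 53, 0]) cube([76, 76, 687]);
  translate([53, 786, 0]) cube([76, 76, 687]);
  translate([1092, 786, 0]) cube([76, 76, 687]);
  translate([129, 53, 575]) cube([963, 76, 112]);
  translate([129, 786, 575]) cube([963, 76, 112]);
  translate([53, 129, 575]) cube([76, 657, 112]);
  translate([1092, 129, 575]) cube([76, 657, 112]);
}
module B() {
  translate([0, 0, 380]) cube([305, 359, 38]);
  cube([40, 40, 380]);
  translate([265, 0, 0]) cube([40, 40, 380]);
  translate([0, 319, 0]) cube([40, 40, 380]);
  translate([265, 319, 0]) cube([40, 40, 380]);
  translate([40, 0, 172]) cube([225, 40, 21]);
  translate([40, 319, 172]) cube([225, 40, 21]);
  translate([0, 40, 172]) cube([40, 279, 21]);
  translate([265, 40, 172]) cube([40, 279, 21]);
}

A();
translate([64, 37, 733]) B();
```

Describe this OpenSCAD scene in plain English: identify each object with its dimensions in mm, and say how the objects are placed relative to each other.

A is a table: top 1221 mm (x) × 915 mm (y), 46 mm thick, upper face at z = 733 mm, on four 76×76 mm square legs, each inset 53 mm from the nearest pair of top edges, running from z = 0 to the bottom of the top. Four apron rails, 76 mm thick and 112 mm tall, run between adjacent legs with their top edges flush with the underside of the top and their outer faces flush with the legs' outer faces.

B is a four-legged stool. The seat is 305×359 mm, 38 mm thick, top at z = 418 mm. It stands on four square legs, each 40×40 mm in cross-section, from z = 0 to the seat underside, each flush with a corner of the seat. Four stretchers, 40 mm wide and 21 mm tall, connect adjacent legs with their undersides at z = 172 mm, each running between the inner faces of the legs it joins and aligned with the legs' outer faces on the other axis.

The stool is on top of the table.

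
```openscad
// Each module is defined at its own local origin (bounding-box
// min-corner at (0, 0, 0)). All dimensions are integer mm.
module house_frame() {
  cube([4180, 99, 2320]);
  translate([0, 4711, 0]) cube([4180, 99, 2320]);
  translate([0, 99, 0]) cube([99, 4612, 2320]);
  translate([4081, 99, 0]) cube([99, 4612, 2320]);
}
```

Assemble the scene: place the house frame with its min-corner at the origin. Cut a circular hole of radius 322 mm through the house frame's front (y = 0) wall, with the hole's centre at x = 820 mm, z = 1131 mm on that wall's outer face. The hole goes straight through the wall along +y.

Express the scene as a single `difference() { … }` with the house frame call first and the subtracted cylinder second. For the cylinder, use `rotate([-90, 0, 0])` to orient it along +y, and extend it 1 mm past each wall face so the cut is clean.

difference() {
  house_frame();
  translate([820, -1, 1131]) rotate([-90, 0, 0]) cylinder(h = 101, r = 322);
}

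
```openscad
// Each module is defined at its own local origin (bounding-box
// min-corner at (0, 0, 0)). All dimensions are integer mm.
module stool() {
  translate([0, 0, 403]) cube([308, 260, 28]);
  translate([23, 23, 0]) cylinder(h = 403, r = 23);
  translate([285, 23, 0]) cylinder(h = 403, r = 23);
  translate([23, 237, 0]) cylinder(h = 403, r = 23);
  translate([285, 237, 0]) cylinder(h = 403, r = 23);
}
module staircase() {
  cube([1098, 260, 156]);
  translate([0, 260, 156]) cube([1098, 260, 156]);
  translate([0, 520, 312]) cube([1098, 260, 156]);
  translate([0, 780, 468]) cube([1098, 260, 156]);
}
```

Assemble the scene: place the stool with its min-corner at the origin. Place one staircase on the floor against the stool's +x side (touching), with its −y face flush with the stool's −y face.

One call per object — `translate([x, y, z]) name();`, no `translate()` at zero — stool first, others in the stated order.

stool();
translate([308, 0, 0]) staircase();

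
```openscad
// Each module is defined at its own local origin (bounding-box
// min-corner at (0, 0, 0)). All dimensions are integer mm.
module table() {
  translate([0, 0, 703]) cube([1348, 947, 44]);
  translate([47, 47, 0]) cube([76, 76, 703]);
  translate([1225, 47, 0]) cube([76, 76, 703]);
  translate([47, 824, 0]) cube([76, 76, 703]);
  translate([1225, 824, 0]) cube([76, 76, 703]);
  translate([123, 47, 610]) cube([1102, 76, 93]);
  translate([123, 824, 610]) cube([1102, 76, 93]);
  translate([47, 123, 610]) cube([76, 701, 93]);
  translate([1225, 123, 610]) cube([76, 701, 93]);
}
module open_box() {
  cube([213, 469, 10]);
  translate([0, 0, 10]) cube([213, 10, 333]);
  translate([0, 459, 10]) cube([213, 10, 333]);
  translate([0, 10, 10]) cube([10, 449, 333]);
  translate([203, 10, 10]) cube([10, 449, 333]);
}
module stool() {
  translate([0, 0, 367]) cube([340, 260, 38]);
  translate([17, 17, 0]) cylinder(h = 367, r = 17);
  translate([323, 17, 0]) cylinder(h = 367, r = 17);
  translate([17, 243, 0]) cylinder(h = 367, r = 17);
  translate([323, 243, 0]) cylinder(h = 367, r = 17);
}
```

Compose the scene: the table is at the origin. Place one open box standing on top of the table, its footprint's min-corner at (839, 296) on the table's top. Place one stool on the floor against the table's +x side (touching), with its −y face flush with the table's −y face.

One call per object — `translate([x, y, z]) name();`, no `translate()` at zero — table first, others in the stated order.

table();
translate([839, 296, 747]) open_box();
translate([1348, 0, 0]) stool();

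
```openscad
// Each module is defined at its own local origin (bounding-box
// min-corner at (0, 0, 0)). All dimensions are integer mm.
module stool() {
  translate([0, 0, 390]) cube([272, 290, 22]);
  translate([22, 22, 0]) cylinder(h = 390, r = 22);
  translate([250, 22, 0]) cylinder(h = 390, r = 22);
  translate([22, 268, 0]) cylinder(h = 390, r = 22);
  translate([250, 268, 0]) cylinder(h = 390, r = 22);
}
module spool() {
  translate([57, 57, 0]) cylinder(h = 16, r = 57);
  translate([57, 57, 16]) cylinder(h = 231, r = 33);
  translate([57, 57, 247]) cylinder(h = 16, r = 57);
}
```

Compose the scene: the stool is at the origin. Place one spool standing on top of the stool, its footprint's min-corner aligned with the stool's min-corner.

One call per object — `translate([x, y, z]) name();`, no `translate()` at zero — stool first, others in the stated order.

stool();
translate([0, 0, 412]) spool();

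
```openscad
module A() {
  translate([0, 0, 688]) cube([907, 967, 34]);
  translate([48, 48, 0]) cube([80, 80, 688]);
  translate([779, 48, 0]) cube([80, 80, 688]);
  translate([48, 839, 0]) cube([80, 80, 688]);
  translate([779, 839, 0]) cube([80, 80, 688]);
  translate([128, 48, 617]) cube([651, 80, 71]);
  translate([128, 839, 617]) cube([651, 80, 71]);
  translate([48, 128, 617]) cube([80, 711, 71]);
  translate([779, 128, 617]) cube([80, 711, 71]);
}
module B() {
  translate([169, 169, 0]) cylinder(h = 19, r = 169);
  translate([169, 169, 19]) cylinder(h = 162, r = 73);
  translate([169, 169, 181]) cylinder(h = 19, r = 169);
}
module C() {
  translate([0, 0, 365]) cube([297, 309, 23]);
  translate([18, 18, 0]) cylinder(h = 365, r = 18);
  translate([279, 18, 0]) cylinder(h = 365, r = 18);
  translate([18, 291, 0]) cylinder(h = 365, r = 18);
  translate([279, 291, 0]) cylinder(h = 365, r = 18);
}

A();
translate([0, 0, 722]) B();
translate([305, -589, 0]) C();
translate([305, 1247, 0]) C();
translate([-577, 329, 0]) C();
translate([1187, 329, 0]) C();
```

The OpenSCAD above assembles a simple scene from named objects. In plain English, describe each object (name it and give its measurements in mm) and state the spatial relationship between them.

A is a rectangular dining table. The top is 907×967×34 mm with its upper surface at z = 722 mm. It stands on four 80×80 mm square legs, each inset 48 mm from the nearest pair of top edges, running from the floor to the underside of the top. Four apron rails, 80 mm thick and 71 mm tall, run between adjacent legs with their top edges flush with the underside of the top and their outer faces flush with the legs' outer faces.

B is a spool: two coaxial disc flanges of radius 169 mm and thickness 19 mm, joined by a core cylinder of radius 73 mm and height 162 mm. The lower flange rests on z = 0 and the three cylinders share a vertical axis.

C is a four-legged stool. The seat is 297×309 mm, 23 mm thick, top at z = 388 mm. It stands on four round legs, each 36 mm in diameter, from z = 0 to the seat underside, each leg's axis is inset half a diameter from the nearest pair of seat edges (so the leg's bounding box is flush with the corner).

The spool is on top of the table. Four stools sit around the table at the −y, +y, −x, +x sides.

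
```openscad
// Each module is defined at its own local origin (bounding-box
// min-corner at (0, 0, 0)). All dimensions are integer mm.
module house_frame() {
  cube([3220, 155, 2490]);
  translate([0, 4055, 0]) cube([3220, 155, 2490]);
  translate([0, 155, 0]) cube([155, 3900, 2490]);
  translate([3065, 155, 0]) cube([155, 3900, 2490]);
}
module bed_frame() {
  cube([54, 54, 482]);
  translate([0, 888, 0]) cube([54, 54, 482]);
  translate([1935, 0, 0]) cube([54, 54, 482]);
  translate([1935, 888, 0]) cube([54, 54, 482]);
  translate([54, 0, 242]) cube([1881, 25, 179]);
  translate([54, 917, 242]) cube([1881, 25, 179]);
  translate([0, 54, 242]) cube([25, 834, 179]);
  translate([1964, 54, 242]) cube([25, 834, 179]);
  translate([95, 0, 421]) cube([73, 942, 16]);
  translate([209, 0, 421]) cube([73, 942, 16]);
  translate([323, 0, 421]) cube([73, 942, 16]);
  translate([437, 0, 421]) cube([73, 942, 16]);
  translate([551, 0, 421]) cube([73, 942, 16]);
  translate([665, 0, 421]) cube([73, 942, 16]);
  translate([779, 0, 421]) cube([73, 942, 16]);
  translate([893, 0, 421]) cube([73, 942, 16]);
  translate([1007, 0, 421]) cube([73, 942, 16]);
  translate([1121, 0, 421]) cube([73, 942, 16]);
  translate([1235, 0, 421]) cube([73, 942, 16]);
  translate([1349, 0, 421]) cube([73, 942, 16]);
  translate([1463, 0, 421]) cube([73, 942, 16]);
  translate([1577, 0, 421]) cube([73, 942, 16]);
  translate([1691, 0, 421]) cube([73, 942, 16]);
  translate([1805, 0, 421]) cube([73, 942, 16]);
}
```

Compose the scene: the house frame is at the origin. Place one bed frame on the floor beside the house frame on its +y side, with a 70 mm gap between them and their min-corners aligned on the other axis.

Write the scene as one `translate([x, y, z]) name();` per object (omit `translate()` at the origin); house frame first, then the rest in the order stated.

house_frame();
translate([0, 4280, 0]) bed_frame();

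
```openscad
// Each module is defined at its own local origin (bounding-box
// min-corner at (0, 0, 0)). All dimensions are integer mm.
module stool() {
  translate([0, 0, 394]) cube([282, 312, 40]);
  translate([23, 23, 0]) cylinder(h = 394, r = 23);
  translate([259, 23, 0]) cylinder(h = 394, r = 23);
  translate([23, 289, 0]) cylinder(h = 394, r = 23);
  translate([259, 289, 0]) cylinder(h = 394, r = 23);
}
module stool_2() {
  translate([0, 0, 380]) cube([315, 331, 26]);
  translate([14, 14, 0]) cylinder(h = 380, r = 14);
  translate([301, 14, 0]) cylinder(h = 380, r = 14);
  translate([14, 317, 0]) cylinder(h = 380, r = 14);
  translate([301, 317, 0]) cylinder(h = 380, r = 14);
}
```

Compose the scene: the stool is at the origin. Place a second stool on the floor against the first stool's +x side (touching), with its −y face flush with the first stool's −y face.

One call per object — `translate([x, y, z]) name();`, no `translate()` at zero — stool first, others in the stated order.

stool();
translate([282, 0, 0]) stool_2();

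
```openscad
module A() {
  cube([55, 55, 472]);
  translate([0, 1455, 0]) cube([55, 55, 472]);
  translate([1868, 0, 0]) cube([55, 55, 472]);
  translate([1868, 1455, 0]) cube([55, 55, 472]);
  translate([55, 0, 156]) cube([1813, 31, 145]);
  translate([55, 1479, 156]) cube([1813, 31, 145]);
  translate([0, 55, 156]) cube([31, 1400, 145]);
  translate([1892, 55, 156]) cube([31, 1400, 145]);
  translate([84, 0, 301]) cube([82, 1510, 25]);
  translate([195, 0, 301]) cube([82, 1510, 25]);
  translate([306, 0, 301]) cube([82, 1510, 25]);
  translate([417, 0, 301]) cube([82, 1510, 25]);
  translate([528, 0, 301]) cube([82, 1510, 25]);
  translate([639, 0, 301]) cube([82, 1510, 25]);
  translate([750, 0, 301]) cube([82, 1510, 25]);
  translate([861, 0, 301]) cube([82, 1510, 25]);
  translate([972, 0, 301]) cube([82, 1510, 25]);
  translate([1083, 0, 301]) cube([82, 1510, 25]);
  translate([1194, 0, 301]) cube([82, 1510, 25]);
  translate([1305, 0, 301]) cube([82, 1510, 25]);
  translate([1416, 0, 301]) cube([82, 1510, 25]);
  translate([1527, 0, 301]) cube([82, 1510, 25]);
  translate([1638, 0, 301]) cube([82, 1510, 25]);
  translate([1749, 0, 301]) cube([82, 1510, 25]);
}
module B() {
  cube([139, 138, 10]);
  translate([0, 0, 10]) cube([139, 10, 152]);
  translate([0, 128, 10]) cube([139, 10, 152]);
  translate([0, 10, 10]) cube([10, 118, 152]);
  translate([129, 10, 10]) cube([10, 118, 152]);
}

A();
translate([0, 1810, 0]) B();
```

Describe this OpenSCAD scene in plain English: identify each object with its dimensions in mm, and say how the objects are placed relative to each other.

A is a bed frame 1923 mm long (x) by 1510 mm wide (y). Four 55×55 mm corner posts, 472 mm tall, at the corners of the footprint. Four rails of 31 mm thickness and 145 mm height run between adjacent posts with their undersides at z = 156 mm, their outer faces flush with the outside of the frame (the two x-running rails run between the posts' inner faces; the two y-running rails run between the posts' inner faces). 16 slats, each 82 mm wide (x) and 25 mm thick, lie across the top of the two x-running rails, running the full 1510 mm width of the frame in y; the slats are evenly spaced along x between the inner faces of the end posts with equal gaps (rounded down to the nearest mm) at the −x end and between each pair — any rounding remainder accumulates at the +x end.

B is an open-topped rectangular box: outside dimensions 139×138×162 mm, with a uniform wall and base thickness of 10 mm. The base is a full 139×138 slab on the floor; four walls sit on top of the base. The front and back walls (the −y and +y sides) span the full width; the two side walls fit between them.

The open box is on the floor beside the bed frame on its +y side.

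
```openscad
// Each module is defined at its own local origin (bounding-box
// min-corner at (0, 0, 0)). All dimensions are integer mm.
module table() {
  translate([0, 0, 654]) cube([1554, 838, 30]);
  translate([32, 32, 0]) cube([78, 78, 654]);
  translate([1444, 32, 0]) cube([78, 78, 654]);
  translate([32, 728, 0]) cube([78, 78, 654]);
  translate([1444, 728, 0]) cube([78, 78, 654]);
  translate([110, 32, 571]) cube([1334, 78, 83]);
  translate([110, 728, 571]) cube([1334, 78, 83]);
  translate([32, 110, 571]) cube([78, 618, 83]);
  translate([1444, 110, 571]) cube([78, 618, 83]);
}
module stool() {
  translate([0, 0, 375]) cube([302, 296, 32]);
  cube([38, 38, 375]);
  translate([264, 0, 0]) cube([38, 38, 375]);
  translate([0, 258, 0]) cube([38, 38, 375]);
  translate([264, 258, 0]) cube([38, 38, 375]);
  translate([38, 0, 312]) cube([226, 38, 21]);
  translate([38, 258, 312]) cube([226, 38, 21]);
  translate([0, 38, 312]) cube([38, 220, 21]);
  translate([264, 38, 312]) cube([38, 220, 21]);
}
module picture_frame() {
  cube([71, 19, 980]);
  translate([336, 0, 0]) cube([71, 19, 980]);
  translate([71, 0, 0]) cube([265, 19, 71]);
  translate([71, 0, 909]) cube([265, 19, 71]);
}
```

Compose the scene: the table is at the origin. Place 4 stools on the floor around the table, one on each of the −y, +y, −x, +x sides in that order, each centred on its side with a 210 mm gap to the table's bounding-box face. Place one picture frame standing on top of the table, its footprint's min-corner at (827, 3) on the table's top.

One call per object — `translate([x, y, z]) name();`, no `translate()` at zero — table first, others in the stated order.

table();
translate([626, -506, 0]) stool();
translate([626, 1048, 0]) stool();
translate([-512, 271, 0]) stool();
translate([1764, 271, 0]) stool();
translate([827, 3, 684]) picture_frame();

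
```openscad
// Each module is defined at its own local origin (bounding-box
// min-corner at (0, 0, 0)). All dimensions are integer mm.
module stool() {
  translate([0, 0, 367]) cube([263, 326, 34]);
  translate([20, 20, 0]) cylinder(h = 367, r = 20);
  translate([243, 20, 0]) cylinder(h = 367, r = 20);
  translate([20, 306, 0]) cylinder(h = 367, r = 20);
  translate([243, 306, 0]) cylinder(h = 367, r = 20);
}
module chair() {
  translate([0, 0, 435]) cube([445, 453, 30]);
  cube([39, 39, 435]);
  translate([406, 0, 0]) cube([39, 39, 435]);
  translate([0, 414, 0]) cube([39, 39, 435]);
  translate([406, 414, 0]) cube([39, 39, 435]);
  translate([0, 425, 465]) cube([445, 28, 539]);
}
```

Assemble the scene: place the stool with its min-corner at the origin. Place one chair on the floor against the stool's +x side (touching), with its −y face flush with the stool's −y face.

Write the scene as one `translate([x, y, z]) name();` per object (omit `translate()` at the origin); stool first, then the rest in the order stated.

stool();
translate([263, 0, 0]) chair();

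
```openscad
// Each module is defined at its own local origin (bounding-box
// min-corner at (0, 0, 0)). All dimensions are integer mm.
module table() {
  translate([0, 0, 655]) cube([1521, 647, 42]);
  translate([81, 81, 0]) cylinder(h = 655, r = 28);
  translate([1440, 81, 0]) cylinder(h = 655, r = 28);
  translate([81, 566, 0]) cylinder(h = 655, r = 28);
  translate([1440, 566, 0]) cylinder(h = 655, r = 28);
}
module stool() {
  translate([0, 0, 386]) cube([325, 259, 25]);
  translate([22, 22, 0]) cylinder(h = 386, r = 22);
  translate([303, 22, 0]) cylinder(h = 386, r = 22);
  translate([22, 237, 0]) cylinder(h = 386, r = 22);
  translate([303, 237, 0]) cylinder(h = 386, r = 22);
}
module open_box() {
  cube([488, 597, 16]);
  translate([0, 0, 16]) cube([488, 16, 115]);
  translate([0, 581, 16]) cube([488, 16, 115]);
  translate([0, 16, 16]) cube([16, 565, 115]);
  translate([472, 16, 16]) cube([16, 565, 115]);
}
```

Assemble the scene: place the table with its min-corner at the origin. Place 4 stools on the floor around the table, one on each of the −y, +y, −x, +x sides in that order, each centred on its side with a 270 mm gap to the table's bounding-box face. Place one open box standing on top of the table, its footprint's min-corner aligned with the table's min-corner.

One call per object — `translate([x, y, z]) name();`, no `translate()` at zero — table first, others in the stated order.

table();
translate([598, -529, 0]) stool();
translate([598, 917, 0]) stool();
translate([-595, 194, 0]) stool();
translate([1791, 194, 0]) stool();
translate([0, 0, 697]) open_box();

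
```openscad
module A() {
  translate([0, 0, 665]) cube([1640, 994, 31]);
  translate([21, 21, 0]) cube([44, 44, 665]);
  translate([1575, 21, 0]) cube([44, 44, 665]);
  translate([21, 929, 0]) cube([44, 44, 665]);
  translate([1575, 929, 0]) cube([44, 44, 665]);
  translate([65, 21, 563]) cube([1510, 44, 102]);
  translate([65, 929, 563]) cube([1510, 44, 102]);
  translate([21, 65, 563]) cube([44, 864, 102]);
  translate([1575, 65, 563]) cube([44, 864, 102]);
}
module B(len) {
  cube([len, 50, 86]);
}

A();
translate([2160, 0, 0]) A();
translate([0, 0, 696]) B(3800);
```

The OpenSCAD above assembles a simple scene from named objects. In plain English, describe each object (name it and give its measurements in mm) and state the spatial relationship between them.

A is a rectangular dining table. The top is 1640×994×31 mm with its upper surface at z = 696 mm. It stands on four 44×44 mm square legs, each inset 21 mm from the nearest pair of top edges, running from the floor to the underside of the top. Four apron rails, 44 mm thick and 102 mm tall, run between adjacent legs with their top edges flush with the underside of the top and their outer faces flush with the legs' outer faces.

B is a rectangular beam 3800 mm long (x), 50 mm deep (y), 86 mm thick (z).

The beam spans the tops of two tables placed 520 mm apart, resting at z = 696 mm.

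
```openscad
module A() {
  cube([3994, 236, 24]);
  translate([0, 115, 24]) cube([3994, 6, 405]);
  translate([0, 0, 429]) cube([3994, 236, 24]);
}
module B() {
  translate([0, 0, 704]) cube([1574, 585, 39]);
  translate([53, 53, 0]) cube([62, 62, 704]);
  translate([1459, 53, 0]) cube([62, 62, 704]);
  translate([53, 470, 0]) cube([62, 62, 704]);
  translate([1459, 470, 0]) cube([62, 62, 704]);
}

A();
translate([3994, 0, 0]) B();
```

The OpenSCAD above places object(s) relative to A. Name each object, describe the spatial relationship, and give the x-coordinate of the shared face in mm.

The I-beam's +x face and the table's −x face are both at x = 3994 mm.

A is an I-beam. B is a table. The table is against the I-beam's +x side, with their −y faces flush. The x-coordinate of the shared face is 3994 mm.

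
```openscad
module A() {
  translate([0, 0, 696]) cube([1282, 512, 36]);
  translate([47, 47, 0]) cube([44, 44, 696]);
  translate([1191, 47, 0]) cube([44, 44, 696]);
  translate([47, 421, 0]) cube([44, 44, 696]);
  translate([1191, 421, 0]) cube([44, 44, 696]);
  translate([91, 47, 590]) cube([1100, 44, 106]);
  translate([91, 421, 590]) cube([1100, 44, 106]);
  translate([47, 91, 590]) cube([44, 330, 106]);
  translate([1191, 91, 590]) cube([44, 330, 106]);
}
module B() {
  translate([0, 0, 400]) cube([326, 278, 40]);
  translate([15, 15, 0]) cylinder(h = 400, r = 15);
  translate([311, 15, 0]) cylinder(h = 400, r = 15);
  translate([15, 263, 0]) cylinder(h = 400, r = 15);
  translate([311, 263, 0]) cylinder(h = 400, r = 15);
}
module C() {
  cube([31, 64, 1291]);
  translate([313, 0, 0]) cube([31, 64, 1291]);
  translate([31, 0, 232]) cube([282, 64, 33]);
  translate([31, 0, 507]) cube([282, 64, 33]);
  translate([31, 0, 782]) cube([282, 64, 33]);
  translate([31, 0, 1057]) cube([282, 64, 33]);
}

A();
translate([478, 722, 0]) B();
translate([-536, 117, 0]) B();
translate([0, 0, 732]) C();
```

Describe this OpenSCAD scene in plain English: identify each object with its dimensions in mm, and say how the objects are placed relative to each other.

A is a rectangular dining table. The top is 1282×512×36 mm with its upper surface at z = 732 mm. It stands on four 44×44 mm square legs, each inset 47 mm from the nearest pair of top edges, running from the floor to the underside of the top. Four apron rails, 44 mm thick and 106 mm tall, run between adjacent legs with their top edges flush with the underside of the top and their outer faces flush with the legs' outer faces.

B is a simple wooden stool: a rectangular seat 326 mm (x) by 278 mm (y), 40 mm thick, top face at z = 440 mm, on four round legs, each 30 mm in diameter. The legs rest on z = 0, each leg's axis is inset half a diameter from the nearest pair of seat edges (so the leg's bounding box is flush with the corner).

C is a wooden ladder with two side rails of 31×64 mm section and 1291 mm height, set 344 mm apart overall. Between them run 4 rectangular rungs (64 mm deep, 33 mm thick), front faces flush with the rails' −y face. The bottom of the first rung is 232 mm above the floor and each subsequent rung is 275 mm higher than the one below.

Two stools sit around the table at the +y, −x sides. The ladder is on top of the table.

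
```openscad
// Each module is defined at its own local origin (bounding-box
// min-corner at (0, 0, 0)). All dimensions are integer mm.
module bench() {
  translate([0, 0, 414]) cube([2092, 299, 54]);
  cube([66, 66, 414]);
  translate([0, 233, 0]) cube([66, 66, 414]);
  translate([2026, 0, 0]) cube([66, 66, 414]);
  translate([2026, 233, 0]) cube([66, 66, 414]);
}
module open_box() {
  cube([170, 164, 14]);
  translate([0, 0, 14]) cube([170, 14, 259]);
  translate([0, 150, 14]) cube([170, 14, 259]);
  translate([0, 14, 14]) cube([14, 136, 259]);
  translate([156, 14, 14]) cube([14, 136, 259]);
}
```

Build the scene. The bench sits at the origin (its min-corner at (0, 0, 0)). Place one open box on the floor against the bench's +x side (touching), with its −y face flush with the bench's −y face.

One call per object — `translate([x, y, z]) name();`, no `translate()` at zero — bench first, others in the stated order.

bench();
translate([2092, 0, 0]) open_box();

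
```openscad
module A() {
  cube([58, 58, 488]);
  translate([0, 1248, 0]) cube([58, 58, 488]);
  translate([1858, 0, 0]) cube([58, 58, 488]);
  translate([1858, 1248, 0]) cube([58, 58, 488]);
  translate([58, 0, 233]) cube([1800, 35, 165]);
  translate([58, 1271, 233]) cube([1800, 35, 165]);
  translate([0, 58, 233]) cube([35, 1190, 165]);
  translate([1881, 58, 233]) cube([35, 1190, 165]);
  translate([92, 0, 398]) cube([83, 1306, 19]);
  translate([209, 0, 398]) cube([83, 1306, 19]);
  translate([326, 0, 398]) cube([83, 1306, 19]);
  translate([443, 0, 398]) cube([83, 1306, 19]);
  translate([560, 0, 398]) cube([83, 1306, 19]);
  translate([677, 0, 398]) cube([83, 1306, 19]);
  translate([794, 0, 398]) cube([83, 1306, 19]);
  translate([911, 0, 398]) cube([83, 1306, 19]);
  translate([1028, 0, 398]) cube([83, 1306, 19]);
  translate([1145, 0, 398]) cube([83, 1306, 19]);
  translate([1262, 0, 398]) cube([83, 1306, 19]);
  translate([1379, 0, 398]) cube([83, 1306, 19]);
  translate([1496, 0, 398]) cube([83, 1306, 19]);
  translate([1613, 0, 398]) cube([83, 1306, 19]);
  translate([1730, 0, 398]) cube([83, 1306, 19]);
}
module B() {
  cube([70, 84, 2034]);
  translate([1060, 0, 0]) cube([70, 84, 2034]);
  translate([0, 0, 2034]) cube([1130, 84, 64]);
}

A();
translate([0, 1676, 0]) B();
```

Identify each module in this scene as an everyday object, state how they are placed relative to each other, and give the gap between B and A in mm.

The door frame's nearest face is 370 mm from the bed frame's +y face.

A is a bed frame. B is a door frame. The door frame is on the floor beside the bed frame on its +y side. The gap between the door frame and the bed frame is 370 mm.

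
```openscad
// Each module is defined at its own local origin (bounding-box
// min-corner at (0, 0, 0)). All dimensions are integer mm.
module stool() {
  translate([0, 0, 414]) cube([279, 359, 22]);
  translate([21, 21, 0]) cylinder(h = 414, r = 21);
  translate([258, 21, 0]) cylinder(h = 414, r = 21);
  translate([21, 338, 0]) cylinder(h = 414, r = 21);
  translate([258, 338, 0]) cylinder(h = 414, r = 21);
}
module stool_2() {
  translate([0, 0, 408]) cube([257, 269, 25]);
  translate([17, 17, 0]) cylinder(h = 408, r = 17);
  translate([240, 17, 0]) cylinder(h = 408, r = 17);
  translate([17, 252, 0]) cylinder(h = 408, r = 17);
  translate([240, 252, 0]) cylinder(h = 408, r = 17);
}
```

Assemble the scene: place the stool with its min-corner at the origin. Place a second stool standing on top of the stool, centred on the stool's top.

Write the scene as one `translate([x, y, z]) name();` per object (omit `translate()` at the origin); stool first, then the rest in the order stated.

stool();
translate([11, 45, 436]) stool_2();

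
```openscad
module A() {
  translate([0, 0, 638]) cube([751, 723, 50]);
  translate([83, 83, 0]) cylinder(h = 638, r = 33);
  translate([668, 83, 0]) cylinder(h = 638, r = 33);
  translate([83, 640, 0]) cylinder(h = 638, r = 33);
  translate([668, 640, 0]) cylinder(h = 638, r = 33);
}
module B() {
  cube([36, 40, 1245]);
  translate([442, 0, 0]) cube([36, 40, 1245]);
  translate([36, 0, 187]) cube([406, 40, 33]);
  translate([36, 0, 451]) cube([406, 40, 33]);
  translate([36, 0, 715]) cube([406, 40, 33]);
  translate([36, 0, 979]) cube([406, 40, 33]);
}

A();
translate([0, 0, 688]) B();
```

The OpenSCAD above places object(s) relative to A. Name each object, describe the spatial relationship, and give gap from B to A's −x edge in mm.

A is a table. B is a ladder. The ladder is on top of the table. The gap from the ladder to the table's −x edge is 0 mm.

The ladder's min-x is at 0; the table's min-x is 0; gap = 0 mm.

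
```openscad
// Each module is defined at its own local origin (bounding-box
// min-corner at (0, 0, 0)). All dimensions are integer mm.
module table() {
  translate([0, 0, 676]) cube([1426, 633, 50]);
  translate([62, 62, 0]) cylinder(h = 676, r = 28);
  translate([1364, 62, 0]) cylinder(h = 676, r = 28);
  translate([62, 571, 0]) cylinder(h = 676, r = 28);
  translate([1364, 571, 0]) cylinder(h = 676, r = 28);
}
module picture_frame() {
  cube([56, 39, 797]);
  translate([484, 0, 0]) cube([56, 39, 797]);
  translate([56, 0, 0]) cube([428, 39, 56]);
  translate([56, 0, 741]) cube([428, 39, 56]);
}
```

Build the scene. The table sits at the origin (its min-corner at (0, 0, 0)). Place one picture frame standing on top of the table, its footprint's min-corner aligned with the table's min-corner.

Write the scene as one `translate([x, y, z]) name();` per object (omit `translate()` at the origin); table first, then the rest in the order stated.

table();
translate([0, 0, 726]) picture_frame();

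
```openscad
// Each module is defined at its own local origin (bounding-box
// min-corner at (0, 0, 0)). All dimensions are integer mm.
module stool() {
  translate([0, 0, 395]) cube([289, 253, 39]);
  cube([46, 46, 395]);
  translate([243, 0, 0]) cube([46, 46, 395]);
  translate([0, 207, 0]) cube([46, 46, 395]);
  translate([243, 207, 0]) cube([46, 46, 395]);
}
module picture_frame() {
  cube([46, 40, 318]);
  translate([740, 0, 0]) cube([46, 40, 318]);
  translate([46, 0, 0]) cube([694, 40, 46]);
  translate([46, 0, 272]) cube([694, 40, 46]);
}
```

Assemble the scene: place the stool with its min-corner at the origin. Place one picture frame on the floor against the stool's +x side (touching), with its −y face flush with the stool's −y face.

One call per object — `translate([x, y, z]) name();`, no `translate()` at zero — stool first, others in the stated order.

stool();
translate([289, 0, 0]) picture_frame();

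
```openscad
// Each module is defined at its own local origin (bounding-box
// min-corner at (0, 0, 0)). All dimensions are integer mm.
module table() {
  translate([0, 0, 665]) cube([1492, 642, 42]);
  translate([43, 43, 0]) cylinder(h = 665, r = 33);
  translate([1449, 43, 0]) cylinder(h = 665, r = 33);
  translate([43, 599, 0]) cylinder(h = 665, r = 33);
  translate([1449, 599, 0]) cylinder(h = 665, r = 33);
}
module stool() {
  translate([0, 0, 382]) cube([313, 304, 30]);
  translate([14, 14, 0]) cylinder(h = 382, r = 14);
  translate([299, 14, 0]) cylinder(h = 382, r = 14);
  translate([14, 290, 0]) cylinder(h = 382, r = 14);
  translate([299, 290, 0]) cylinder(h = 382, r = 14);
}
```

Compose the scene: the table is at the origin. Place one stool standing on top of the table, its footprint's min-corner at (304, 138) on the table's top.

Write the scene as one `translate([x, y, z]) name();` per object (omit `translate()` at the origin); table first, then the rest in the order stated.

table();
translate([304, 138, 707]) stool();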